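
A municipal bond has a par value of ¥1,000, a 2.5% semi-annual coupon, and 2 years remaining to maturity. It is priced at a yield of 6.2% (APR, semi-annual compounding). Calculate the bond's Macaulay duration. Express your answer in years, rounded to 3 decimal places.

1.962 years

Periodic yield y = 0.031. Discount each cash flow and weight by its period:
  t   CF        PV=CF/(1+0.031)^t    t·PV
  1        12.50        12.1242        12.1242
  2        12.50        11.7596        23.5192
  3        12.50        11.4060        34.2181
  4     1,012.50       896.1080     3,584.4321
  Σ                    931.3978     3,654.2935
Price P = Σ PV = 931.3978.
Macaulay duration = Σ(t·PV) / P = 3,654.2935 / 931.3978 = 3.92345 half-year periods.
In years: 3.92345 / 2 = 1.96173 years.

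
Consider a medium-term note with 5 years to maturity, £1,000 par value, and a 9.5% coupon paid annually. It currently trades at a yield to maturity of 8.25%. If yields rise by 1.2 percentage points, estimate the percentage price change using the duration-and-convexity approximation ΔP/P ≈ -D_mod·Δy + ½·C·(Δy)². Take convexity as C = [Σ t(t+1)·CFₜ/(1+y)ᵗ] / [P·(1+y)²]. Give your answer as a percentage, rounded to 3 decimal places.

With y = 0.0825:
  t   CF        PV=CF/(1+0.0825)^t    t·PV        t(t+1)·PV
  1        95.00        87.7598        87.7598         175.5196
  2        95.00        81.0714       162.1428         486.4285
  3        95.00        74.8928       224.6783         898.7132
  4        95.00        69.1850       276.7400       1,383.7001
  5     1,095.00       736.6727     3,683.3637      22,100.1819
  Σ                  1,049.5817     4,434.6846      25,044.5435
P = 1,049.5817; D_Mac = 4.22519 yrs; D_mod = 3.90318 yrs; C = 20.36297.
Duration effect: -3.90318 × (+0.012) = -0.046838
Convexity effect: 0.5 × 20.36297 × (0.012)² = +0.0014661
ΔP/P ≈ -0.046838 + 0.0014661 = -0.045372 = -4.5372%.

-4.537%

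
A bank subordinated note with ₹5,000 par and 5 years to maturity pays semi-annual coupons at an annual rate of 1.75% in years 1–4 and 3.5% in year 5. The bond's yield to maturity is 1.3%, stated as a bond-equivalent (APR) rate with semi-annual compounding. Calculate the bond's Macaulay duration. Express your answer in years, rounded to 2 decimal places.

4.81 years

Periodic yield y = 0.0065. Discount each cash flow and weight by its period:
  t   CF        PV=CF/(1+0.0065)^t    t·PV
  1        43.75        43.4675        43.4675
  2        43.75        43.1867        86.3735
  3        43.75        42.9078       128.7235
  4        43.75        42.6307       170.5230
  5        43.75        42.3554       211.7772
  6        43.75        42.0819       252.4914
  7        43.75        41.8101       292.6710
  8        43.75        41.5401       332.3210
  9        87.50        82.5437       742.8935
  10    5,087.50     4,768.3336    47,683.3358
  Σ                  5,190.8577    49,944.5774
Price P = Σ PV = 5,190.8577.
Macaulay duration = Σ(t·PV) / P = 49,944.5774 / 5,190.8577 = 9.62164 half-year periods.
In years: 9.62164 / 2 = 4.81082 years.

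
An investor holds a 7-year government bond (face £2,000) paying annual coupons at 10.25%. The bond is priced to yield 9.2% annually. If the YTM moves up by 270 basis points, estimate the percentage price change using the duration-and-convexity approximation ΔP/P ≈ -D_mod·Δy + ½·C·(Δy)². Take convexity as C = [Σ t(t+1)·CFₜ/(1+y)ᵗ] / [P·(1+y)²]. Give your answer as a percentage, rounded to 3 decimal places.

With y = 0.092:
  t   CF        PV=CF/(1+0.092)^t    t·PV        t(t+1)·PV
  1       205.00       187.7289       187.7289         375.4579
  2       205.00       171.9129       343.8259       1,031.4777
  3       205.00       157.4294       472.2883       1,889.1533
  4       205.00       144.1662       576.6646       2,883.3230
  5       205.00       132.0203       660.1014       3,960.6086
  6       205.00       120.8977       725.3862       5,077.7033
  7     2,205.00     1,190.8310     8,335.8169      66,686.5350
  Σ                  2,104.9864    11,301.8122      81,904.2587
P = 2,104.9864; D_Mac = 5.36907 yrs; D_mod = 4.91673 yrs; C = 32.62961.
Duration effect: -4.91673 × (+0.027) = -0.132752
Convexity effect: 0.5 × 32.62961 × (0.027)² = +0.0118935
ΔP/P ≈ -0.132752 + 0.0118935 = -0.120858 = -12.0858%.

-12.086%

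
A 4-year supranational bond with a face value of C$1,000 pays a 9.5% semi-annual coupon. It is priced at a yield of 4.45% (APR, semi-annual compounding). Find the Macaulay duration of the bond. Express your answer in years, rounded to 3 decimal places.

Periodic yield y = 0.02225. Discount each cash flow and weight by its period:
  t   CF        PV=CF/(1+0.02225)^t    t·PV
  1        47.50        46.4661        46.4661
  2        47.50        45.4548        90.9095
  3        47.50        44.4654       133.3962
  4        47.50        43.4976       173.9903
  5        47.50        42.5508       212.7541
  6        47.50        41.6247       249.7481
  7        47.50        40.7187       285.0308
  8     1,047.50       878.4096     7,027.2769
  Σ                  1,183.1877     8,219.5721
Price P = Σ PV = 1,183.1877.
Macaulay duration = Σ(t·PV) / P = 8,219.5721 / 1,183.1877 = 6.94697 half-year periods.
In years: 6.94697 / 2 = 3.47349 years.

3.473 years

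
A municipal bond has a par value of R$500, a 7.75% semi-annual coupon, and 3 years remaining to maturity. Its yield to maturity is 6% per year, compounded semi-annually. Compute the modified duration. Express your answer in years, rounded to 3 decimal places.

2.661 years

Periodic yield y = 0.03. First find Macaulay duration:
  t   CF        PV=CF/(1+0.03)^t    t·PV
  1       19.375        18.8107        18.8107
  2       19.375        18.2628        36.5256
  3       19.375        17.7309        53.1926
  4       19.375        17.2144        68.8577
  5       19.375        16.7130        83.5652
  6      519.375       434.9684     2,609.8103
  Σ                    523.7002     2,870.7622
P = 523.7002; Macaulay duration = 2,870.7622 / 523.7002 = 5.48169 half-year periods = 2.74084 years.
Modified duration = D_Mac / (1 + y) = 2.74084 / 1.03 = 2.66101 years.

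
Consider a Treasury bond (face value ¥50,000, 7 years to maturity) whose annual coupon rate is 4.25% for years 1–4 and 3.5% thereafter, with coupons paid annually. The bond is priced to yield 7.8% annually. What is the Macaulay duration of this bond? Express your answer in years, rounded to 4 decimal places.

Periodic yield y = 0.078. Discount each cash flow and weight by its year:
  t   CF        PV=CF/(1+0.078)^t    t·PV
  1     2,125.00     1,971.2430     1,971.2430
  2     2,125.00     1,828.6114     3,657.2227
  3     2,125.00     1,696.3000     5,088.8999
  4     2,125.00     1,573.5621     6,294.2485
  5     1,750.00     1,202.1101     6,010.5505
  6     1,750.00     1,115.1300     6,690.7798
  7    51,750.00    30,589.9684   214,129.7787
  Σ                 39,976.9249   243,842.7230
Price P = Σ PV = 39,976.9249.
Macaulay duration = Σ(t·PV) / P = 243,842.7230 / 39,976.9249 = 6.09959 years.

6.0996 years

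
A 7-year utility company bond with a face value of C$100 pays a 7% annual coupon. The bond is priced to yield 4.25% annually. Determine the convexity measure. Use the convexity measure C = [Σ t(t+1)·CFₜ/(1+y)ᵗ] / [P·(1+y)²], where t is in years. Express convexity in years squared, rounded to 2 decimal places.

40.50

With y = 0.0425:
  t   CF        PV=CF/(1+0.0425)^t    t·PV        t(t+1)·PV
  1         7.00         6.7146         6.7146          13.4293
  2         7.00         6.4409        12.8818          38.6453
  3         7.00         6.1783        18.5349          74.1397
  4         7.00         5.9264        23.7058         118.5288
  5         7.00         5.6848        28.4242         170.5450
  6         7.00         5.4531        32.7185         229.0292
  7       107.00        79.9561       559.6924       4,477.5388
  Σ                    116.3542       682.6721       5,121.8562
P = 116.3542.
Convexity = Σ t(t+1)·PV / [P·(1+y)²] = 5,121.8562 / (116.3542 × 1.086806) = 40.50355.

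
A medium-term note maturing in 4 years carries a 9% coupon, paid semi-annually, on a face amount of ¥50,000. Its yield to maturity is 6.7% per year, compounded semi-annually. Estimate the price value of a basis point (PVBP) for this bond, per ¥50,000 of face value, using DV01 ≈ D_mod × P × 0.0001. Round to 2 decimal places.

¥18.13

Periodic yield y = 0.0335.
  t   CF        PV=CF/(1+0.0335)^t    t·PV
  1     2,250.00     2,177.0682     2,177.0682
  2     2,250.00     2,106.5004     4,213.0009
  3     2,250.00     2,038.2201     6,114.6602
  4     2,250.00     1,972.1530     7,888.6118
  5     2,250.00     1,908.2273     9,541.1367
  6     2,250.00     1,846.3738    11,078.2429
  7     2,250.00     1,786.5252    12,505.6765
  8    52,250.00    40,142.3180   321,138.5440
  Σ                 53,977.3861   374,656.9413
P = 53,977.3861; D_Mac = 6.94100 half-year periods = 3.47050 yrs; D_mod = 3.35801 yrs.
DV01 ≈ 3.35801 × 53,977.3861 × 0.0001 = 18.125638.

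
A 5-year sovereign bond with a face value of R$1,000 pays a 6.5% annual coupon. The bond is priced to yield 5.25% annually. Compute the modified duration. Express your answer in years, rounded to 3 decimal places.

4.221 years

Periodic yield y = 0.0525. First find Macaulay duration:
  t   CF        PV=CF/(1+0.0525)^t    t·PV
  1        65.00        61.7577        61.7577
  2        65.00        58.6772       117.3543
  3        65.00        55.7503       167.2508
  4        65.00        52.9694       211.8775
  5     1,065.00       824.5919     4,122.9597
  Σ                  1,053.7465     4,681.2001
P = 1,053.7465; Macaulay duration = 4,681.2001 / 1,053.7465 = 4.44243 years.
Modified duration = D_Mac / (1 + y) = 4.44243 / 1.0525 = 4.22084 years.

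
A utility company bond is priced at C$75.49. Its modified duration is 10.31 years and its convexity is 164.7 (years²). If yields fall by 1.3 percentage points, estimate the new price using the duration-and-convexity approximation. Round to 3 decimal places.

C$86.659

Duration effect: -D_mod·Δy = -10.31 × (-0.013) = +0.134030
Convexity effect: ½·C·(Δy)² = 0.5 × 164.7 × (-0.013)² = +0.01391715
ΔP/P ≈ +0.134030 + 0.01391715 = +0.14794715
New price ≈ 75.49 × (1 + 0.14794715) = 86.6585303535.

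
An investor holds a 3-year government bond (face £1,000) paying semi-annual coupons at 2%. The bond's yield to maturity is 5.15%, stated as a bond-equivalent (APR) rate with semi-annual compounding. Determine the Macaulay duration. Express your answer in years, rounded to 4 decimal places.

2.9226 years

Periodic yield y = 0.02575. Discount each cash flow and weight by its period:
  t   CF        PV=CF/(1+0.02575)^t    t·PV
  1        10.00         9.7490         9.7490
  2        10.00         9.5042        19.0085
  3        10.00         9.2656        27.7969
  4        10.00         9.0330        36.1322
  5        10.00         8.8063        44.0314
  6     1,010.00       867.1061     5,202.6363
  Σ                    913.4642     5,339.3542
Price P = Σ PV = 913.4642.
Macaulay duration = Σ(t·PV) / P = 5,339.3542 / 913.4642 = 5.84517 half-year periods.
In years: 5.84517 / 2 = 2.92259 years.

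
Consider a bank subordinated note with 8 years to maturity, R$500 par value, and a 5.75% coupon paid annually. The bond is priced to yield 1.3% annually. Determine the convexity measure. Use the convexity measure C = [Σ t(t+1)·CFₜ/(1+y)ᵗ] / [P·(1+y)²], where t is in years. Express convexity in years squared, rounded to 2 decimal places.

With y = 0.013:
  t   CF        PV=CF/(1+0.013)^t    t·PV        t(t+1)·PV
  1        28.75        28.3810        28.3810          56.7621
  2        28.75        28.0168        56.0337         168.1010
  3        28.75        27.6573        82.9718         331.8874
  4        28.75        27.3024       109.2094         546.0470
  5        28.75        26.9520       134.7599         808.5593
  6        28.75        26.6061       159.6366       1,117.4561
  7        28.75        26.2647       183.8526       1,470.8208
  8       528.75       476.8423     3,814.7388      34,332.6490
  Σ                    668.0226     4,569.5838      38,832.2827
P = 668.0226.
Convexity = Σ t(t+1)·PV / [P·(1+y)²] = 38,832.2827 / (668.0226 × 1.026169) = 56.64778.

56.65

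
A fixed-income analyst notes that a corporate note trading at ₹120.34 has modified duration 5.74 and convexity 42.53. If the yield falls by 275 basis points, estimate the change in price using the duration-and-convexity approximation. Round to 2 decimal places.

+₹20.93

Duration effect: -D_mod·Δy = -5.74 × (-0.0275) = +0.157850
Convexity effect: ½·C·(Δy)² = 0.5 × 42.53 × (-0.0275)² = +0.01608165625
ΔP/P ≈ +0.157850 + 0.01608165625 = +0.17393165625
ΔP ≈ 120.34 × (+0.17393165625) = +20.930935513125.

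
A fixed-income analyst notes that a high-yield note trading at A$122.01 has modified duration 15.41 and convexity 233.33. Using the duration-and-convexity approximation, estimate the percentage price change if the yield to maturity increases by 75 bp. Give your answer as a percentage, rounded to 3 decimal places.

-10.901%

Duration effect: -D_mod·Δy = -15.41 × (+0.0075) = -0.115575
Convexity effect: ½·C·(Δy)² = 0.5 × 233.33 × (0.0075)² = +0.00656240625
ΔP/P ≈ -0.115575 + 0.00656240625 = -0.10901259375
= -10.901259375%.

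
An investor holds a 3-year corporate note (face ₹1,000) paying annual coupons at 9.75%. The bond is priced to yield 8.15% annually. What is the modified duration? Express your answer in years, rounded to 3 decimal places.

Periodic yield y = 0.0815. First find Macaulay duration:
  t   CF        PV=CF/(1+0.0815)^t    t·PV
  1        97.50        90.1526        90.1526
  2        97.50        83.3588       166.7176
  3     1,097.50       867.6108     2,602.8324
  Σ                  1,041.1222     2,859.7027
P = 1,041.1222; Macaulay duration = 2,859.7027 / 1,041.1222 = 2.74675 years.
Modified duration = D_Mac / (1 + y) = 2.74675 / 1.0815 = 2.53976 years.

2.540 years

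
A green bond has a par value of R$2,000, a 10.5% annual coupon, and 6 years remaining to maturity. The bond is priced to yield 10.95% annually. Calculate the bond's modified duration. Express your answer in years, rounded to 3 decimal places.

4.263 years

Periodic yield y = 0.1095. First find Macaulay duration:
  t   CF        PV=CF/(1+0.1095)^t    t·PV
  1       210.00       189.2744       189.2744
  2       210.00       170.5944       341.1887
  3       210.00       153.7579       461.2736
  4       210.00       138.5830       554.3321
  5       210.00       124.9058       624.5292
  6     2,210.00     1,184.7547     7,108.5281
  Σ                  1,961.8703     9,279.1263
P = 1,961.8703; Macaulay duration = 9,279.1263 / 1,961.8703 = 4.72973 years.
Modified duration = D_Mac / (1 + y) = 4.72973 / 1.1095 = 4.26294 years.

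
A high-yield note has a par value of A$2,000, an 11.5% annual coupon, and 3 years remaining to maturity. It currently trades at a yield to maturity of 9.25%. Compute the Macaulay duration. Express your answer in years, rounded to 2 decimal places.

2.71 years

Periodic yield y = 0.0925. Discount each cash flow and weight by its year:
  t   CF        PV=CF/(1+0.0925)^t    t·PV
  1       230.00       210.5263       210.5263
  2       230.00       192.7014       385.4029
  3     2,230.00     1,710.1749     5,130.5247
  Σ                  2,113.4026     5,726.4539
Price P = Σ PV = 2,113.4026.
Macaulay duration = Σ(t·PV) / P = 5,726.4539 / 2,113.4026 = 2.70959 years.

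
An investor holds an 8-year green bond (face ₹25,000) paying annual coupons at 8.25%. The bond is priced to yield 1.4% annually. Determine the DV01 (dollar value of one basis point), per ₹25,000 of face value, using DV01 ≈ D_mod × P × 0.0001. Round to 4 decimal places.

Periodic yield y = 0.014.
  t   CF        PV=CF/(1+0.014)^t    t·PV
  1     2,062.50     2,034.0237     2,034.0237
  2     2,062.50     2,005.9405     4,011.8810
  3     2,062.50     1,978.2451     5,934.7352
  4     2,062.50     1,950.9320     7,803.7281
  5     2,062.50     1,923.9961     9,619.9804
  6     2,062.50     1,897.4320    11,384.5922
  7     2,062.50     1,871.2347    13,098.6432
  8    27,062.50    24,213.8738   193,710.9900
  Σ                 37,875.6779   247,598.5737
P = 37,875.6779; D_Mac = 6.53714 yrs; D_mod = 6.44688 yrs.
DV01 ≈ 6.44688 × 37,875.6779 × 0.0001 = 24.418005.

₹24.4180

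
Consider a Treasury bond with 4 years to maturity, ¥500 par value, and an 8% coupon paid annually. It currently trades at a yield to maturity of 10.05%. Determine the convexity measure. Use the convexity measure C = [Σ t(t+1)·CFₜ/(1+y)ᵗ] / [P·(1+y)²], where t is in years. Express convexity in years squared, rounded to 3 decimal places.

14.118

With y = 0.1005:
  t   CF        PV=CF/(1+0.1005)^t    t·PV        t(t+1)·PV
  1        40.00        36.3471        36.3471          72.6942
  2        40.00        33.0278        66.0556         198.1669
  3        40.00        30.0116        90.0349         360.1398
  4       540.00       368.1574     1,472.6297       7,363.1486
  Σ                    467.5440     1,665.0674       7,994.1496
P = 467.5440.
Convexity = Σ t(t+1)·PV / [P·(1+y)²] = 7,994.1496 / (467.5440 × 1.211100) = 14.11789.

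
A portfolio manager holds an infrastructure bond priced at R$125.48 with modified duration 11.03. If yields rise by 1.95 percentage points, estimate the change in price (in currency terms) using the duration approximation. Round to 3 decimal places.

-R$26.989

Duration approximation: ΔP/P ≈ -D_mod · Δy = -11.03 × (+0.0195) = -0.215085.
ΔP ≈ 125.48 × (-0.215085) = -26.9888658.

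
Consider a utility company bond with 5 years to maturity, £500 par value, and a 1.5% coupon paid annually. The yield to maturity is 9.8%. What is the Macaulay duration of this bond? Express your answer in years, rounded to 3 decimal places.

Periodic yield y = 0.098. Discount each cash flow and weight by its year:
  t   CF        PV=CF/(1+0.098)^t    t·PV
  1         7.50         6.8306         6.8306
  2         7.50         6.2209        12.4419
  3         7.50         5.6657        16.9971
  4         7.50         5.1600        20.6401
  5       507.50       317.9980     1,589.9898
  Σ                    341.8753     1,646.8996
Price P = Σ PV = 341.8753.
Macaulay duration = Σ(t·PV) / P = 1,646.8996 / 341.8753 = 4.81725 years.

4.817 years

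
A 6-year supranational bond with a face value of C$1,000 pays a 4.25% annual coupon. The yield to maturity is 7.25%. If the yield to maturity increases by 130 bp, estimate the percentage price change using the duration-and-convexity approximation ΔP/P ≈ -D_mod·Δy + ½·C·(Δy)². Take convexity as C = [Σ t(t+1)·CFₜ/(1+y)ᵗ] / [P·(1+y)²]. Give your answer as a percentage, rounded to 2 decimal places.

With y = 0.0725:
  t   CF        PV=CF/(1+0.0725)^t    t·PV        t(t+1)·PV
  1        42.50        39.6270        39.6270          79.2541
  2        42.50        36.9483        73.8966         221.6897
  3        42.50        34.4506       103.3519         413.4074
  4        42.50        32.1218       128.4872         642.4358
  5        42.50        29.9504       149.7519         898.5116
  6     1,042.50       685.0027     4,110.0160      28,770.1118
  Σ                    858.1008     4,605.1305      31,025.4104
P = 858.1008; D_Mac = 5.36665 yrs; D_mod = 5.00387 yrs; C = 31.43291.
Duration effect: -5.00387 × (+0.013) = -0.065050
Convexity effect: 0.5 × 31.43291 × (0.013)² = +0.0026561
ΔP/P ≈ -0.065050 + 0.0026561 = -0.062394 = -6.2394%.

-6.24%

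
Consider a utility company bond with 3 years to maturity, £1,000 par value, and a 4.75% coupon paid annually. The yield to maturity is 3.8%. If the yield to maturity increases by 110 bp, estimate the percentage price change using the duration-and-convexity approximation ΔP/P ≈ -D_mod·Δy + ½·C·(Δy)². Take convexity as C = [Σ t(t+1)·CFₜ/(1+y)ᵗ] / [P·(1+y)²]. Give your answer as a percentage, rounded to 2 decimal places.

With y = 0.038:
  t   CF        PV=CF/(1+0.038)^t    t·PV        t(t+1)·PV
  1        47.50        45.7611        45.7611          91.5222
  2        47.50        44.0858        88.1716         264.5149
  3     1,047.50       936.6169     2,809.8506      11,239.4023
  Σ                  1,026.4638     2,943.7833      11,595.4394
P = 1,026.4638; D_Mac = 2.86789 yrs; D_mod = 2.76290 yrs; C = 10.48453.
Duration effect: -2.76290 × (+0.011) = -0.030392
Convexity effect: 0.5 × 10.48453 × (0.011)² = +0.0006343
ΔP/P ≈ -0.030392 + 0.0006343 = -0.029758 = -2.9758%.

-2.98%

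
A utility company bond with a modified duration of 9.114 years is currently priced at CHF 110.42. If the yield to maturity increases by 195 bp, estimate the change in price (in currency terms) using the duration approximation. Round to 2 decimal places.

-CHF 19.62

Duration approximation: ΔP/P ≈ -D_mod · Δy = -9.114 × (+0.0195) = -0.177723.
ΔP ≈ 110.42 × (-0.177723) = -19.62417366.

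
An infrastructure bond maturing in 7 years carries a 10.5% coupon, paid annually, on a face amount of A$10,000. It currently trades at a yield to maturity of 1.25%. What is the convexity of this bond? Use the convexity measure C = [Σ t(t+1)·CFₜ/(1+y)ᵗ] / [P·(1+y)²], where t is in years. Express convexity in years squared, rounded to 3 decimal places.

40.927

With y = 0.0125:
  t   CF        PV=CF/(1+0.0125)^t    t·PV        t(t+1)·PV
  1     1,050.00     1,037.0370     1,037.0370       2,074.0741
  2     1,050.00     1,024.2341     2,048.4682       6,145.4047
  3     1,050.00     1,011.5892     3,034.7677      12,139.0709
  4     1,050.00       999.1005     3,996.4020      19,982.0098
  5     1,050.00       986.7659     4,933.8296      29,602.9775
  6     1,050.00       974.5836     5,847.5017      40,932.5120
  7    11,050.00    10,129.7110    70,907.9769     567,263.8156
  Σ                 16,163.0214    91,805.9832     678,139.8645
P = 16,163.0214.
Convexity = Σ t(t+1)·PV / [P·(1+y)²] = 678,139.8645 / (16,163.0214 × 1.025156) = 40.92669.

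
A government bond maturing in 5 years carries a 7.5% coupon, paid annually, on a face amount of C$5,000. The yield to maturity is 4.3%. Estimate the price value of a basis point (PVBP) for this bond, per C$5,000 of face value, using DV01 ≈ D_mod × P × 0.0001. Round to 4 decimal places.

Periodic yield y = 0.043.
  t   CF        PV=CF/(1+0.043)^t    t·PV
  1       375.00       359.5398       359.5398
  2       375.00       344.7170       689.4339
  3       375.00       330.5052       991.5157
  4       375.00       316.8794     1,267.5177
  5     5,375.00     4,354.6868    21,773.4341
  Σ                  5,706.3282    25,081.4412
P = 5,706.3282; D_Mac = 4.39537 yrs; D_mod = 4.21416 yrs.
DV01 ≈ 4.21416 × 5,706.3282 × 0.0001 = 2.404740.

C$2.4047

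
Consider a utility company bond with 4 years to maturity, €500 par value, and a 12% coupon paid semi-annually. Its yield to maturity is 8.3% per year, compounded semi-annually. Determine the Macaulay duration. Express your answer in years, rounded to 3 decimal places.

Periodic yield y = 0.0415. Discount each cash flow and weight by its period:
  t   CF        PV=CF/(1+0.0415)^t    t·PV
  1        30.00        28.8046        28.8046
  2        30.00        27.6568        55.3137
  3        30.00        26.5548        79.6645
  4        30.00        25.4967       101.9868
  5        30.00        24.4808       122.4038
  6        30.00        23.5053       141.0317
  7        30.00        22.5687       157.9808
  8       530.00       382.8262     3,062.6098
  Σ                    561.8940     3,749.7957
Price P = Σ PV = 561.8940.
Macaulay duration = Σ(t·PV) / P = 3,749.7957 / 561.8940 = 6.67349 half-year periods.
In years: 6.67349 / 2 = 3.33675 years.

3.337 years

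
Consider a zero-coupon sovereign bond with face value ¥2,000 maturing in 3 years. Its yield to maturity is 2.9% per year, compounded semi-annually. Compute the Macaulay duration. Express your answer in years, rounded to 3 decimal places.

A zero-coupon bond has a single cash flow at maturity, so its Macaulay duration equals its maturity: 3 years.
(Equivalently: 6 semi-annual periods ÷ 2 = 3 years.)

3.000 years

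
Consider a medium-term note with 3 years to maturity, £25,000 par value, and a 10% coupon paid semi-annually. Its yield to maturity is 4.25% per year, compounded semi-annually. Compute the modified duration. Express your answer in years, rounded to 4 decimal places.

2.6362 years

Periodic yield y = 0.02125. First find Macaulay duration:
  t   CF        PV=CF/(1+0.02125)^t    t·PV
  1     1,250.00     1,223.9902     1,223.9902
  2     1,250.00     1,198.5216     2,397.0432
  3     1,250.00     1,173.5830     3,520.7490
  4     1,250.00     1,149.1633     4,596.6531
  5     1,250.00     1,125.2517     5,626.2583
  6    26,250.00    23,138.5900   138,831.5399
  Σ                 29,009.0997   156,196.2337
P = 29,009.0997; Macaulay duration = 156,196.2337 / 29,009.0997 = 5.38439 half-year periods = 2.69219 years.
Modified duration = D_Mac / (1 + y) = 2.69219 / 1.02125 = 2.63618 years.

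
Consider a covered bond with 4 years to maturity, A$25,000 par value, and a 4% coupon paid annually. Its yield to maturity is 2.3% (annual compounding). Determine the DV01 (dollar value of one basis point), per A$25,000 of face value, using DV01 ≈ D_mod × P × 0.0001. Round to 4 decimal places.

Periodic yield y = 0.023.
  t   CF        PV=CF/(1+0.023)^t    t·PV
  1     1,000.00       977.5171       977.5171
  2     1,000.00       955.5397     1,911.0794
  3     1,000.00       934.0564     2,802.1692
  4    26,000.00    23,739.4588    94,957.8350
  Σ                 26,606.5720   100,648.6007
P = 26,606.5720; D_Mac = 3.78285 yrs; D_mod = 3.69780 yrs.
DV01 ≈ 3.69780 × 26,606.5720 × 0.0001 = 9.838573.

A$9.8386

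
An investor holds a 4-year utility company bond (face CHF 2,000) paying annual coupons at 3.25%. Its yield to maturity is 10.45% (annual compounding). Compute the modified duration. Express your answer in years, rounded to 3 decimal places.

Periodic yield y = 0.1045. First find Macaulay duration:
  t   CF        PV=CF/(1+0.1045)^t    t·PV
  1        65.00        58.8502        58.8502
  2        65.00        53.2822       106.5643
  3        65.00        48.2410       144.7230
  4     2,065.00     1,387.5773     5,550.3091
  Σ                  1,547.9506     5,860.4465
P = 1,547.9506; Macaulay duration = 5,860.4465 / 1,547.9506 = 3.78594 years.
Modified duration = D_Mac / (1 + y) = 3.78594 / 1.1045 = 3.42774 years.

3.428 years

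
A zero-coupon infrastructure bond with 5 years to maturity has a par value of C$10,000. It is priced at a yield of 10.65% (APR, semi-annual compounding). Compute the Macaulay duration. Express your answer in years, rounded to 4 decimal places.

A zero-coupon bond has a single cash flow at maturity, so its Macaulay duration equals its maturity: 5 years.
(Equivalently: 10 semi-annual periods ÷ 2 = 5 years.)

5.0000 years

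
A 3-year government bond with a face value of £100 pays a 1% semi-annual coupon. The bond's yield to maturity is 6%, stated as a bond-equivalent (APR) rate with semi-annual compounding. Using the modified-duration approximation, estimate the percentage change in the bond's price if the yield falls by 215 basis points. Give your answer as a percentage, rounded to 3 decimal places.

Periodic yield y = 0.03. Modified duration first:
  t   CF        PV=CF/(1+0.03)^t    t·PV
  1         0.50         0.4854         0.4854
  2         0.50         0.4713         0.9426
  3         0.50         0.4576         1.3727
  4         0.50         0.4442         1.7770
  5         0.50         0.4313         2.1565
  6       100.50        84.1672       505.0030
  Σ                     86.4570       511.7372
P = 86.4570; D_Mac = 5.91898 half-year periods = 2.95949 yrs; D_mod = 2.95949/(1+0.03) = 2.87329 yrs.
ΔP/P ≈ -D_mod · Δy = -2.87329 × (-0.0215) = +0.061776 = +6.1776%.

+6.178%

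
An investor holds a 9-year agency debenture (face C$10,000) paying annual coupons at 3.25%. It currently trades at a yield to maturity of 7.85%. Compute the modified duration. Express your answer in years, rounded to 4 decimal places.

7.1458 years

Periodic yield y = 0.0785. First find Macaulay duration:
  t   CF        PV=CF/(1+0.0785)^t    t·PV
  1       325.00       301.3445       301.3445
  2       325.00       279.4107       558.8214
  3       325.00       259.0735       777.2204
  4       325.00       240.2165       960.8658
  5       325.00       222.7320     1,113.6600
  6       325.00       206.5202     1,239.1210
  7       325.00       191.4883     1,340.4183
  8       325.00       177.5506     1,420.4049
  9    10,325.00     5,230.0846    47,070.7616
  Σ                  7,108.4208    54,782.6178
P = 7,108.4208; Macaulay duration = 54,782.6178 / 7,108.4208 = 7.70672 years.
Modified duration = D_Mac / (1 + y) = 7.70672 / 1.0785 = 7.14578 years.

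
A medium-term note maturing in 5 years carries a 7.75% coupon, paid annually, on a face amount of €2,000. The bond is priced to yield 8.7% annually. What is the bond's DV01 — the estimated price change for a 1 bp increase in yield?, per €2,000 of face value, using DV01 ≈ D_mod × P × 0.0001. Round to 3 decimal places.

Periodic yield y = 0.087.
  t   CF        PV=CF/(1+0.087)^t    t·PV
  1       155.00       142.5943       142.5943
  2       155.00       131.1815       262.3630
  3       155.00       120.6822       362.0465
  4       155.00       111.0231       444.0926
  5     2,155.00     1,420.0367     7,100.1833
  Σ                  1,925.5178     8,311.2796
P = 1,925.5178; D_Mac = 4.31639 yrs; D_mod = 3.97092 yrs.
DV01 ≈ 3.97092 × 1,925.5178 × 0.0001 = 0.764607.

€0.765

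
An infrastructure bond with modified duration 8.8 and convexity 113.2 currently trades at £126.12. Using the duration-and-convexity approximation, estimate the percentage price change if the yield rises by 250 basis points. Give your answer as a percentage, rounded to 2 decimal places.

-18.46%

Duration effect: -D_mod·Δy = -8.8 × (+0.025) = -0.220000
Convexity effect: ½·C·(Δy)² = 0.5 × 113.2 × (0.025)² = +0.0353750
ΔP/P ≈ -0.220000 + 0.0353750 = -0.184625
= -18.4625%.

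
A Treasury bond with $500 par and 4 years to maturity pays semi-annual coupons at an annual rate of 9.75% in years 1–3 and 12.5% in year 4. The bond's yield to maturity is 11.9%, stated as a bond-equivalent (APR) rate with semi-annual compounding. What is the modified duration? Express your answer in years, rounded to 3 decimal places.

3.198 years

Periodic yield y = 0.0595. First find Macaulay duration:
  t   CF        PV=CF/(1+0.0595)^t    t·PV
  1       24.375        23.0061        23.0061
  2       24.375        21.7141        43.4283
  3       24.375        20.4947        61.4841
  4       24.375        19.3438        77.3750
  5       24.375        18.2574        91.2872
  6       24.375        17.2321       103.3928
  7       31.250        20.8518       145.9625
  8      531.250       334.5733     2,676.5862
  Σ                    475.4734     3,222.5223
P = 475.4734; Macaulay duration = 3,222.5223 / 475.4734 = 6.77750 half-year periods = 3.38875 years.
Modified duration = D_Mac / (1 + y) = 3.38875 / 1.0595 = 3.19844 years.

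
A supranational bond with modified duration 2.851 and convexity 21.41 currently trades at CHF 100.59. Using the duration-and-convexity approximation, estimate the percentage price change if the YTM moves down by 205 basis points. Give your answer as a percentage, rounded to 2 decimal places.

Duration effect: -D_mod·Δy = -2.851 × (-0.0205) = +0.0584455
Convexity effect: ½·C·(Δy)² = 0.5 × 21.41 × (-0.0205)² = +0.00449877625
ΔP/P ≈ +0.0584455 + 0.00449877625 = +0.06294427625
= +6.294427625%.

+6.29%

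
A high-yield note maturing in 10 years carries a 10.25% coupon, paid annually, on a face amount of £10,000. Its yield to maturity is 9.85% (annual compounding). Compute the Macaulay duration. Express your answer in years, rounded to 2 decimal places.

Periodic yield y = 0.0985. Discount each cash flow and weight by its year:
  t   CF        PV=CF/(1+0.0985)^t    t·PV
  1     1,025.00       933.0906       933.0906
  2     1,025.00       849.4225     1,698.8449
  3     1,025.00       773.2567     2,319.7700
  4     1,025.00       703.9205     2,815.6820
  5     1,025.00       640.8016     3,204.0078
  6     1,025.00       583.3423     3,500.0540
  7     1,025.00       531.0354     3,717.2475
  8     1,025.00       483.4186     3,867.3490
  9     1,025.00       440.0716     3,960.6441
  10   11,025.00     4,309.0148    43,090.1480
  Σ                 10,247.3745    69,106.8380
Price P = Σ PV = 10,247.3745.
Macaulay duration = Σ(t·PV) / P = 69,106.8380 / 10,247.3745 = 6.74386 years.

6.74 years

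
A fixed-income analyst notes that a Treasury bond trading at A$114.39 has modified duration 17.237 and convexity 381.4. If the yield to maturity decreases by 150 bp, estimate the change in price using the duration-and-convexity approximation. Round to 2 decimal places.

+A$34.48

Duration effect: -D_mod·Δy = -17.237 × (-0.015) = +0.258555
Convexity effect: ½·C·(Δy)² = 0.5 × 381.4 × (-0.015)² = +0.0429075
ΔP/P ≈ +0.258555 + 0.0429075 = +0.3014625
ΔP ≈ 114.39 × (+0.3014625) = +34.484295375.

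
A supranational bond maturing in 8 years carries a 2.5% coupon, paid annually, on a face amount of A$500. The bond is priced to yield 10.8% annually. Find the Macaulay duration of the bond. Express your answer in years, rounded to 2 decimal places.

Periodic yield y = 0.108. Discount each cash flow and weight by its year:
  t   CF        PV=CF/(1+0.108)^t    t·PV
  1        12.50        11.2816        11.2816
  2        12.50        10.1819        20.3639
  3        12.50         9.1895        27.5684
  4        12.50         8.2938        33.1750
  5        12.50         7.4853        37.4267
  6        12.50         6.7557        40.5343
  7        12.50         6.0972        42.6805
  8       512.50       225.6191     1,804.9525
  Σ                    284.9041     2,017.9829
Price P = Σ PV = 284.9041.
Macaulay duration = Σ(t·PV) / P = 2,017.9829 / 284.9041 = 7.08303 years.

7.08 years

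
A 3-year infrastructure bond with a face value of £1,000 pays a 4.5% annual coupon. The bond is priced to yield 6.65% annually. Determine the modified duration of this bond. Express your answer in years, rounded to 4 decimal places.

Periodic yield y = 0.0665. First find Macaulay duration:
  t   CF        PV=CF/(1+0.0665)^t    t·PV
  1        45.00        42.1941        42.1941
  2        45.00        39.5631        79.1263
  3     1,045.00       861.4572     2,584.3716
  Σ                    943.2144     2,705.6920
P = 943.2144; Macaulay duration = 2,705.6920 / 943.2144 = 2.86859 years.
Modified duration = D_Mac / (1 + y) = 2.86859 / 1.0665 = 2.68972 years.

2.6897 years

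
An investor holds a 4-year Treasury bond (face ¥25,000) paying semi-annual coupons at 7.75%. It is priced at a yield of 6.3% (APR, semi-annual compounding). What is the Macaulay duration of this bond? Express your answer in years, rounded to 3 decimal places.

Periodic yield y = 0.0315. Discount each cash flow and weight by its period:
  t   CF        PV=CF/(1+0.0315)^t    t·PV
  1       968.75       939.1663       939.1663
  2       968.75       910.4860     1,820.9719
  3       968.75       882.6815     2,648.0445
  4       968.75       855.7261     3,422.9045
  5       968.75       829.5939     4,147.9695
  6       968.75       804.2597     4,825.5584
  7       968.75       779.6992     5,457.8944
  8    25,968.75    20,262.6941   162,101.5524
  Σ                 26,264.3067   185,364.0618
Price P = Σ PV = 26,264.3067.
Macaulay duration = Σ(t·PV) / P = 185,364.0618 / 26,264.3067 = 7.05764 half-year periods.
In years: 7.05764 / 2 = 3.52882 years.

3.529 years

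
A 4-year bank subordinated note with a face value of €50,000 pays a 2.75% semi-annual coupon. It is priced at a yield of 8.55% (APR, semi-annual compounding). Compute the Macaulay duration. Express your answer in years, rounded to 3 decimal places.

Periodic yield y = 0.04275. Discount each cash flow and weight by its period:
  t   CF        PV=CF/(1+0.04275)^t    t·PV
  1       687.50       659.3143       659.3143
  2       687.50       632.2842     1,264.5683
  3       687.50       606.3622     1,819.0865
  4       687.50       581.5029     2,326.0117
  5       687.50       557.6628     2,788.3142
  6       687.50       534.8001     3,208.8008
  7       687.50       512.8747     3,590.1232
  8    50,687.50    36,262.6287   290,101.0298
  Σ                 40,347.4300   305,757.2489
Price P = Σ PV = 40,347.4300.
Macaulay duration = Σ(t·PV) / P = 305,757.2489 / 40,347.4300 = 7.57811 half-year periods.
In years: 7.57811 / 2 = 3.78905 years.

3.789 years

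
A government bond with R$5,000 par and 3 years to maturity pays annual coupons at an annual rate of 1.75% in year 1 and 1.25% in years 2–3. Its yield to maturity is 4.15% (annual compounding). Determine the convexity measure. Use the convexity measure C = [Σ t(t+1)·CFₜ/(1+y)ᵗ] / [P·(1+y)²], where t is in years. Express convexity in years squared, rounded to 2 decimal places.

With y = 0.0415:
  t   CF        PV=CF/(1+0.0415)^t    t·PV        t(t+1)·PV
  1        87.50        84.0134        84.0134         168.0269
  2        62.50        57.6184       115.2369         345.7106
  3     5,062.50     4,481.1266    13,443.3798      53,773.5192
  Σ                  4,622.7585    13,642.6301      54,287.2567
P = 4,622.7585.
Convexity = Σ t(t+1)·PV / [P·(1+y)²] = 54,287.2567 / (4,622.7585 × 1.084722) = 10.82625.

10.83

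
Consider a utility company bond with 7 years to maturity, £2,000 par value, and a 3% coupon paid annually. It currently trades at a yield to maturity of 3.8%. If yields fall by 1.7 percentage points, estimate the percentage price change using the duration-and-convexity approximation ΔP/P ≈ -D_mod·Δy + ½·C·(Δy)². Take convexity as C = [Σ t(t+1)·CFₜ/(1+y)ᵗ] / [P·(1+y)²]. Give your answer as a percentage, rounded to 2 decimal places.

+11.15%

With y = 0.038:
  t   CF        PV=CF/(1+0.038)^t    t·PV        t(t+1)·PV
  1        60.00        57.8035        57.8035         115.6069
  2        60.00        55.6873       111.3747         334.1241
  3        60.00        53.6487       160.9461         643.7844
  4        60.00        51.6847       206.7387       1,033.6936
  5        60.00        49.7926       248.9628       1,493.7769
  6        60.00        47.9697       287.8183       2,014.7280
  7     2,060.00     1,586.6668    11,106.6679      88,853.3431
  Σ                  1,903.2533    12,180.3120      94,489.0570
P = 1,903.2533; D_Mac = 6.39973 yrs; D_mod = 6.16545 yrs; C = 46.07764.
Duration effect: -6.16545 × (-0.017) = +0.104813
Convexity effect: 0.5 × 46.07764 × (-0.017)² = +0.0066582
ΔP/P ≈ +0.104813 + 0.0066582 = +0.111471 = +11.1471%.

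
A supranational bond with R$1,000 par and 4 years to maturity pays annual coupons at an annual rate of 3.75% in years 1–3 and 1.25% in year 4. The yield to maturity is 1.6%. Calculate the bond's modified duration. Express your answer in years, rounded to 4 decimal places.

3.7334 years

Periodic yield y = 0.016. First find Macaulay duration:
  t   CF        PV=CF/(1+0.016)^t    t·PV
  1        37.50        36.9094        36.9094
  2        37.50        36.3282        72.6564
  3        37.50        35.7561       107.2683
  4     1,012.50       950.2113     3,800.8453
  Σ                  1,059.2051     4,017.6794
P = 1,059.2051; Macaulay duration = 4,017.6794 / 1,059.2051 = 3.79311 years.
Modified duration = D_Mac / (1 + y) = 3.79311 / 1.016 = 3.73337 years.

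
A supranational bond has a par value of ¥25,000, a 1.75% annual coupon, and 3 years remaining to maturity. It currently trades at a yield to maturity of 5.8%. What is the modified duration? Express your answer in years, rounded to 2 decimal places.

2.78 years

Periodic yield y = 0.058. First find Macaulay duration:
  t   CF        PV=CF/(1+0.058)^t    t·PV
  1       437.50       413.5161       413.5161
  2       437.50       390.8469       781.6939
  3    25,437.50    21,479.1664    64,437.4993
  Σ                 22,283.5295    65,632.7093
P = 22,283.5295; Macaulay duration = 65,632.7093 / 22,283.5295 = 2.94535 years.
Modified duration = D_Mac / (1 + y) = 2.94535 / 1.058 = 2.78388 years.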